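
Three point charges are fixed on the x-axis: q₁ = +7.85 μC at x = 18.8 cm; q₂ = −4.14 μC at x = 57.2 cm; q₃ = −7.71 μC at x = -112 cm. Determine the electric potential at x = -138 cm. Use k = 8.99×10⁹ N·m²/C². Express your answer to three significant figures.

Electric potential is a scalar, so the contributions from each charge add algebraically: V = Σ kqᵢ/rᵢ.
Distances from the field point to each charge: r₁ = 1.57 m, r₂ = 1.95 m, r₃ = 0.260 m.
V = k[(7.85×10⁻⁶)/(1.57) + (-4.14×10⁻⁶)/(1.95) + (-7.71×10⁻⁶)/(0.260)] = -2.41×10⁵ V.

-2.41×10⁵ V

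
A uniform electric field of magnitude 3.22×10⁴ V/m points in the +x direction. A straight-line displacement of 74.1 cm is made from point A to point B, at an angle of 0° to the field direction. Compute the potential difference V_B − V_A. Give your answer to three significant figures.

-2.39×10⁴ V

Only the component of displacement along E changes the potential: ΔV = −E·d·cosθ.
ΔV = −(3.22×10⁴ V/m)(0.741 m)cos0° = -2.39×10⁴ V.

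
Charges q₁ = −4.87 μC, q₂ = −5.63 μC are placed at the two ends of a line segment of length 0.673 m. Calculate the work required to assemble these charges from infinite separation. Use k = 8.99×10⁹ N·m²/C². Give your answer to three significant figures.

The assembly work is the sum of pairwise potential energies, U = Σ_{i<j} kqᵢqⱼ/rᵢⱼ.
The separation is r = 0.673 m.
U = (0.366) = 0.366 J.

0.366 J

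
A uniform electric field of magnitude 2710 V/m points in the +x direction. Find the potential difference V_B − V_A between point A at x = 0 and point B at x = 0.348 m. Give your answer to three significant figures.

In a uniform field, potential decreases in the direction of E: V_B − V_A = −E·Δx.
V_B − V_A = −(2710 V/m)(0.348 m) = -943 V.

-943 V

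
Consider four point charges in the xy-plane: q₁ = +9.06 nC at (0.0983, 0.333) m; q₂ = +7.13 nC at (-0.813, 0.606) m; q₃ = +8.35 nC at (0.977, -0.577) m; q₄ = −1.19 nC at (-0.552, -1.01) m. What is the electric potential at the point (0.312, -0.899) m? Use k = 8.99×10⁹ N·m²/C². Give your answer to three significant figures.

189 V

The total potential is the scalar sum of each charge's contribution, V = Σ kqᵢ/rᵢ.
Distances from the field point to each charge: r₁ = 1.25 m, r₂ = 1.88 m, r₃ = 0.739 m, r₄ = 0.871 m.
V = k[(9.06×10⁻⁹)/(1.25) + (7.13×10⁻⁹)/(1.88) + (8.35×10⁻⁹)/(0.739) + (-1.19×10⁻⁹)/(0.871)] = 189 V.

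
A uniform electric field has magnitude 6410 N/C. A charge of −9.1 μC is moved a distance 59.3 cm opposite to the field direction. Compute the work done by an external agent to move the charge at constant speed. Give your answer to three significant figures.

-0.0346 J

The potential change for a displacement 59.3 cm opposite to the field direction is ΔV = +Ed = 3800 V.
W_ext = qΔV = -0.0346 J.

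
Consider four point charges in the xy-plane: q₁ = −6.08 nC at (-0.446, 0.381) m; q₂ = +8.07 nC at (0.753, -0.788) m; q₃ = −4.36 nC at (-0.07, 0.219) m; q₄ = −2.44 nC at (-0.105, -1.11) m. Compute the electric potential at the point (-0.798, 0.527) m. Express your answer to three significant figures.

Electric potential is a scalar, so the contributions from each charge add algebraically: V = Σ kqᵢ/rᵢ.
Distances from the field point to each charge: r₁ = 0.381 m, r₂ = 2.03 m, r₃ = 0.790 m, r₄ = 1.78 m.
V = k[(-6.08×10⁻⁹)/(0.381) + (8.07×10⁻⁹)/(2.03) + (-4.36×10⁻⁹)/(0.790) + (-2.44×10⁻⁹)/(1.78)] = -170 V.

-170 V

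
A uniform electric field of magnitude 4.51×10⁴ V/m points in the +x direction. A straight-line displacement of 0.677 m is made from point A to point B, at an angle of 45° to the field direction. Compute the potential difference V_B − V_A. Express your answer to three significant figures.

-2.16×10⁴ V

Only the component of displacement along E changes the potential: ΔV = −E·d·cosθ.
ΔV = −(4.51×10⁴ V/m)(0.677 m)cos45° = -2.16×10⁴ V.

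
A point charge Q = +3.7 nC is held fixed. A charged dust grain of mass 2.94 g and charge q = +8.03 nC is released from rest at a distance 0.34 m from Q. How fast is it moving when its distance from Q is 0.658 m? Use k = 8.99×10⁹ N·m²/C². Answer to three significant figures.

Only the electrostatic force acts, so mechanical energy is conserved: ½mv² = U₁ − U₂ = kQq(1/r₁ − 1/r₂).
U₁ − U₂ = (8.99×10⁹ N·m²/C²)(3.70×10⁻⁹ C)(8.03×10⁻⁹ C)(1/0.340 − 1/0.658) = 3.80×10⁻⁷ J.
v = √(2·3.80×10⁻⁷/2.94×10⁻³) = 0.0161 m/s.

0.0161 m/s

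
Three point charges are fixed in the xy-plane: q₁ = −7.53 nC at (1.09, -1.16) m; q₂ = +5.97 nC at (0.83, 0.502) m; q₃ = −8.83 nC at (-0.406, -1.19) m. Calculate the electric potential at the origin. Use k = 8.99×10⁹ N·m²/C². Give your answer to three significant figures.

-50.3 V

Electric potential is a scalar, so the contributions from each charge add algebraically: V = Σ kqᵢ/rᵢ.
Distances from the field point to each charge: r₁ = 1.59 m, r₂ = 0.970 m, r₃ = 1.26 m.
V = k[(-7.53×10⁻⁹)/(1.59) + (5.97×10⁻⁹)/(0.970) + (-8.83×10⁻⁹)/(1.26)] = -50.3 V.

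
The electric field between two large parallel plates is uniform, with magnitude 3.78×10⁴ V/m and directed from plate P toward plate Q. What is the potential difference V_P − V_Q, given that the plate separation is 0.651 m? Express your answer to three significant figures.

2.46×10⁴ V

In a uniform field, potential decreases in the direction of E: ΔV = −E·d for a displacement d parallel to E.
Going from Q to P is a displacement of 0.651 m opposite to the field, so V_P − V_Q = +Ed = 2.46×10⁴ V.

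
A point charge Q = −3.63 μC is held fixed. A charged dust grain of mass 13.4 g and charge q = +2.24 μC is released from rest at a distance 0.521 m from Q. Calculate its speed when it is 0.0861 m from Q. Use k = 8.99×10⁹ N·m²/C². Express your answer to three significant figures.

10.3 m/s

Only the electrostatic force acts, so mechanical energy is conserved: ½mv² = U₁ − U₂ = kQq(1/r₁ − 1/r₂).
U₁ − U₂ = (8.99×10⁹ N·m²/C²)(-3.63×10⁻⁶ C)(2.24×10⁻⁶ C)(1/0.521 − 1/0.0861) = 0.709 J.
v = √(2·0.709/0.0134) = 10.3 m/s.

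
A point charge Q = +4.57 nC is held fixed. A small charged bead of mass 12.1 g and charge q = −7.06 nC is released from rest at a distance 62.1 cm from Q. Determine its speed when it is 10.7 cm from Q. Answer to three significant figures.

0.0193 m/s

Only the electrostatic force acts, so mechanical energy is conserved: ½mv² = U₁ − U₂ = kQq(1/r₁ − 1/r₂).
U₁ − U₂ = (8.99×10⁹ N·m²/C²)(4.57×10⁻⁹ C)(-7.06×10⁻⁹ C)(1/0.621 − 1/0.107) = 2.24×10⁻⁶ J.
v = √(2·2.24×10⁻⁶/0.0121) = 0.0193 m/s.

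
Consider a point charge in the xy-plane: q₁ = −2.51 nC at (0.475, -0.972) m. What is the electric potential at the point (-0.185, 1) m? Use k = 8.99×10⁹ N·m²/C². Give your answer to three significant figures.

-10.9 V

The total potential is the scalar sum of each charge's contribution, V = Σ kqᵢ/rᵢ.
Distances from the field point to each charge: r₁ = 2.08 m.
V = k[(-2.51×10⁻⁹)/(2.08)] = -10.9 V.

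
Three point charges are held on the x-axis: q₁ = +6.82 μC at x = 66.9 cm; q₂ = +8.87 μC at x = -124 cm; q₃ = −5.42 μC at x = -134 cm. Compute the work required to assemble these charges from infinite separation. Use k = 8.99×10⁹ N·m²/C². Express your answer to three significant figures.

-4.20 J

The assembly work is the sum of pairwise potential energies, U = Σ_{i<j} kqᵢqⱼ/rᵢⱼ.
Pair separations: r₁₂ = 1.91 m, r₁₃ = 2.01 m, r₂₃ = 0.100 m.
U = (0.285) + (-0.165) + (-4.32) = -4.20 J.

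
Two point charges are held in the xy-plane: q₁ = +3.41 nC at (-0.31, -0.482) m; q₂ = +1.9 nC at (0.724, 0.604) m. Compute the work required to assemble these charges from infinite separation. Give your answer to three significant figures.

The work to assemble the configuration equals its total potential energy, U = Σ kqᵢqⱼ/rᵢⱼ over all pairs.
Pair separations: r₁₂ = 1.50 m.
U = (3.88×10⁻⁸) = 3.88×10⁻⁸ J.

3.88×10⁻⁸ J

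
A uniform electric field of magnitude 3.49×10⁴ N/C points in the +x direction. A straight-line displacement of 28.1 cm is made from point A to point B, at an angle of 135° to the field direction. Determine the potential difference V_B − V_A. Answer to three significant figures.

6930 V

Only the component of displacement along E changes the potential: ΔV = −E·d·cosθ.
ΔV = −(3.49×10⁴ V/m)(0.281 m)cos135° = 6930 V.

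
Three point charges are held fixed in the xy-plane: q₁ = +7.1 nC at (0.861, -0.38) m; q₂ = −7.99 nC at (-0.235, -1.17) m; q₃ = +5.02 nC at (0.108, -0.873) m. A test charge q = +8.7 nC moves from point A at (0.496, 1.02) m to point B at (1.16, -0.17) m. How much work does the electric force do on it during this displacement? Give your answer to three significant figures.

The work done by the electric force is W_field = −ΔU = −q(V_B − V_A) = q(V_A − V_B).
At A: distances to the source charges are 1.45 m, 2.31 m, 1.93 m; V_A = Σ kqᵢ/rᵢ = 36.4 V.
At B: distances to the source charges are 0.365 m, 1.72 m, 1.27 m; V_B = Σ kqᵢ/rᵢ = 169 V.
ΔV = V_B − V_A = 132 V.
W_field = −qΔV = −(8.70×10⁻⁹ C)(132 V) = -1.15×10⁻⁶ J.

-1.15×10⁻⁶ J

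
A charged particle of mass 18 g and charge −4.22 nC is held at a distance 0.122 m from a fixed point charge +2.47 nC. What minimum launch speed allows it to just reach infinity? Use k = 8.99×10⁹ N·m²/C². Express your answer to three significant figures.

To just escape, total mechanical energy must reach zero at infinity: ½mv²_min + U = 0, so ½mv²_min = −U = |kQq|/r.
|U| = |kQq|/r = (8.99×10⁹ N·m²/C²)(2.47×10⁻⁹)(4.22×10⁻⁹)/(0.122) = 7.68×10⁻⁷ J.
v_min = √(2|U|/m) = √(2·7.68×10⁻⁷/0.0180) = 9.24×10⁻³ m/s.

9.24×10⁻³ m/s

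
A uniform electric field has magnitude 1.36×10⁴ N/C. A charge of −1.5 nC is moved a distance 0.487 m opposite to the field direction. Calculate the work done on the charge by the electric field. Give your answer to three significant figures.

9.93×10⁻⁶ J

The potential change for a displacement 0.487 m opposite to the field direction is ΔV = +Ed = 6620 V.
W_field = −qΔV = 9.93×10⁻⁶ J.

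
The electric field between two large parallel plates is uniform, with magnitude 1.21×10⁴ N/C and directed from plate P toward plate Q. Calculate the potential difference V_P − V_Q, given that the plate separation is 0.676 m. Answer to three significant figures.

In a uniform field, potential decreases in the direction of E: ΔV = −E·d for a displacement d parallel to E.
Going from Q to P is a displacement of 0.676 m opposite to the field, so V_P − V_Q = +Ed = 8180 V.

8180 V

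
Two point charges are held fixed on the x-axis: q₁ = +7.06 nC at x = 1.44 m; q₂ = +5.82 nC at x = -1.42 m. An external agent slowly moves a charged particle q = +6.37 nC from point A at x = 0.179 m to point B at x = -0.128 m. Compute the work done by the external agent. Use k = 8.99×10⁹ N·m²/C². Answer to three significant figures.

For quasistatic motion the external work equals the change in potential energy: W_ext = qΔV = q(V_B − V_A).
At A: distances to the source charges are 1.26 m, 1.60 m; V_A = Σ kqᵢ/rᵢ = 83.1 V.
At B: distances to the source charges are 1.57 m, 1.29 m; V_B = Σ kqᵢ/rᵢ = 81.0 V.
ΔV = V_B − V_A = -2.08 V.
W_ext = qΔV = (6.37×10⁻⁹ C)(-2.08 V) = -1.32×10⁻⁸ J.

-1.32×10⁻⁸ J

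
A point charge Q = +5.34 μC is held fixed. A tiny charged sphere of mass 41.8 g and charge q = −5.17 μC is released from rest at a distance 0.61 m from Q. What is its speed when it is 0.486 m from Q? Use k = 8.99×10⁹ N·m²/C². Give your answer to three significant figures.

Only the electrostatic force acts, so mechanical energy is conserved: ½mv² = U₁ − U₂ = kQq(1/r₁ − 1/r₂).
U₁ − U₂ = (8.99×10⁹ N·m²/C²)(5.34×10⁻⁶ C)(-5.17×10⁻⁶ C)(1/0.610 − 1/0.486) = 0.104 J.
v = √(2·0.104/0.0418) = 2.23 m/s.

2.23 m/s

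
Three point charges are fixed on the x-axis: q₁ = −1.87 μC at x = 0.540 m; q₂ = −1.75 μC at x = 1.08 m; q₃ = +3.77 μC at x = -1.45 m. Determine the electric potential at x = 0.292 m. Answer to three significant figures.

-6.83×10⁴ V

The total potential is the scalar sum of each charge's contribution, V = Σ kqᵢ/rᵢ.
Distances from the field point to each charge: r₁ = 0.248 m, r₂ = 0.788 m, r₃ = 1.74 m.
V = k[(-1.87×10⁻⁶)/(0.248) + (-1.75×10⁻⁶)/(0.788) + (3.77×10⁻⁶)/(1.74)] = -6.83×10⁴ V.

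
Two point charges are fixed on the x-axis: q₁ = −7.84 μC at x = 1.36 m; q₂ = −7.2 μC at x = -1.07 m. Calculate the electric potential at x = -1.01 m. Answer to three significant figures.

Electric potential is a scalar, so the contributions from each charge add algebraically: V = Σ kqᵢ/rᵢ.
Distances from the field point to each charge: r₁ = 2.37 m, r₂ = 0.0600 m.
V = k[(-7.84×10⁻⁶)/(2.37) + (-7.20×10⁻⁶)/(0.0600)] = -1.11×10⁶ V.

-1.11×10⁶ V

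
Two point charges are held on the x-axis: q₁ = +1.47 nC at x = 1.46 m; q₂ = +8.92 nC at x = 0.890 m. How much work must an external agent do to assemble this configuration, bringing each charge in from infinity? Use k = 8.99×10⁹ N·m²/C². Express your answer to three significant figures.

The assembly work is the sum of pairwise potential energies, U = Σ_{i<j} kqᵢqⱼ/rᵢⱼ.
Pair separations: r₁₂ = 0.570 m.
U = (2.07×10⁻⁷) = 2.07×10⁻⁷ J.

2.07×10⁻⁷ J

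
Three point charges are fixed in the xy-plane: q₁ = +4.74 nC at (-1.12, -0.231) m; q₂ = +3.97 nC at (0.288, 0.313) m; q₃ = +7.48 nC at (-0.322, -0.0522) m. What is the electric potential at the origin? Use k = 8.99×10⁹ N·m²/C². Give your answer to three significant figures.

The total potential is the scalar sum of each charge's contribution, V = Σ kqᵢ/rᵢ.
Distances from the field point to each charge: r₁ = 1.14 m, r₂ = 0.425 m, r₃ = 0.326 m.
V = k[(4.74×10⁻⁹)/(1.14) + (3.97×10⁻⁹)/(0.425) + (7.48×10⁻⁹)/(0.326)] = 327 V.

327 V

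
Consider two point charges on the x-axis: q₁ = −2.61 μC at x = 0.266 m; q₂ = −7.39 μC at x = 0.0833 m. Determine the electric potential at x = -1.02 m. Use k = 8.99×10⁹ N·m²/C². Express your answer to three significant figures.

The total potential is the scalar sum of each charge's contribution, V = Σ kqᵢ/rᵢ.
Distances from the field point to each charge: r₁ = 1.29 m, r₂ = 1.10 m.
V = k[(-2.61×10⁻⁶)/(1.29) + (-7.39×10⁻⁶)/(1.10)] = -7.85×10⁴ V.

-7.85×10⁴ V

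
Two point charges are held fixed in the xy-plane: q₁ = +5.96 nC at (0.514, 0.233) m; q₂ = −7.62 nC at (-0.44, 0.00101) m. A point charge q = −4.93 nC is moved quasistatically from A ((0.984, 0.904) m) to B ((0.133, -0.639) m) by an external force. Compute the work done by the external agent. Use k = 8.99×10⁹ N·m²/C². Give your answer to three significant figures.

For quasistatic motion the external work equals the change in potential energy: W_ext = qΔV = q(V_B − V_A).
At A: distances to the source charges are 0.819 m, 1.69 m; V_A = Σ kqᵢ/rᵢ = 24.8 V.
At B: distances to the source charges are 0.952 m, 0.859 m; V_B = Σ kqᵢ/rᵢ = -23.4 V.
ΔV = V_B − V_A = -48.2 V.
W_ext = qΔV = (-4.93×10⁻⁹ C)(-48.2 V) = 2.38×10⁻⁷ J.

2.38×10⁻⁷ J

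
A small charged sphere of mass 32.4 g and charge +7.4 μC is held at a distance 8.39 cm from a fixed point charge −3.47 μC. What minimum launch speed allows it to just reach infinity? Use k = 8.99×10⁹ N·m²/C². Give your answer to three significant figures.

13.0 m/s

To just escape, total mechanical energy must reach zero at infinity: ½mv²_min + U = 0, so ½mv²_min = −U = |kQq|/r.
|U| = |kQq|/r = (8.99×10⁹ N·m²/C²)(3.47×10⁻⁶)(7.40×10⁻⁶)/(0.0839) = 2.75 J.
v_min = √(2|U|/m) = √(2·2.75/0.0324) = 13.0 m/s.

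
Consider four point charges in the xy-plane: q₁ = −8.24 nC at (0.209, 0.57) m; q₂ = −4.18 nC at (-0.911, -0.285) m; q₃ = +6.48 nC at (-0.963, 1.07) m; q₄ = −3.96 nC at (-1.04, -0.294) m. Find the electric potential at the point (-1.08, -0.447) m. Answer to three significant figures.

-392 V

Electric potential is a scalar, so the contributions from each charge add algebraically: V = Σ kqᵢ/rᵢ.
Distances from the field point to each charge: r₁ = 1.64 m, r₂ = 0.234 m, r₃ = 1.52 m, r₄ = 0.158 m.
V = k[(-8.24×10⁻⁹)/(1.64) + (-4.18×10⁻⁹)/(0.234) + (6.48×10⁻⁹)/(1.52) + (-3.96×10⁻⁹)/(0.158)] = -392 V.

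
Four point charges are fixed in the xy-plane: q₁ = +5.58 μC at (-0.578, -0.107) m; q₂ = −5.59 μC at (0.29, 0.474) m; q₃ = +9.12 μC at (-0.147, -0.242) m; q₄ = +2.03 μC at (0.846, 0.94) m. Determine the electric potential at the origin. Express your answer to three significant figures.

2.99×10⁵ V

Electric potential is a scalar, so the contributions from each charge add algebraically: V = Σ kqᵢ/rᵢ.
Distances from the field point to each charge: r₁ = 0.588 m, r₂ = 0.556 m, r₃ = 0.283 m, r₄ = 1.26 m.
V = k[(5.58×10⁻⁶)/(0.588) + (-5.59×10⁻⁶)/(0.556) + (9.12×10⁻⁶)/(0.283) + (2.03×10⁻⁶)/(1.26)] = 2.99×10⁵ V.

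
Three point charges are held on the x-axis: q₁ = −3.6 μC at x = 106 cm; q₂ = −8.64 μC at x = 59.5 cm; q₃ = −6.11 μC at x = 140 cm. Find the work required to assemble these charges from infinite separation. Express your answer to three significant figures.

1.77 J

The assembly work is the sum of pairwise potential energies, U = Σ_{i<j} kqᵢqⱼ/rᵢⱼ.
Pair separations: r₁₂ = 0.465 m, r₁₃ = 0.340 m, r₂₃ = 0.805 m.
U = (0.601) + (0.582) + (0.590) = 1.77 J.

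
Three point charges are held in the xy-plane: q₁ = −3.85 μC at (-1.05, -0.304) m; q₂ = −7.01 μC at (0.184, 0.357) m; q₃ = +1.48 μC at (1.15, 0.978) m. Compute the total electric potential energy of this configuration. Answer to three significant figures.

The work to assemble the configuration equals its total potential energy, U = Σ kqᵢqⱼ/rᵢⱼ over all pairs.
Pair separations: r₁₂ = 1.40 m, r₁₃ = 2.55 m, r₂₃ = 1.15 m.
U = (0.173) + (-0.0201) + (-0.0812) = 0.0720 J.

0.0720 J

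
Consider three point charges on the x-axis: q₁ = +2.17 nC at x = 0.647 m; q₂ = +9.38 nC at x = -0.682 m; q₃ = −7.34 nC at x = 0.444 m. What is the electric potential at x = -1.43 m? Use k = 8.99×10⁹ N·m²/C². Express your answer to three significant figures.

86.9 V

Electric potential is a scalar, so the contributions from each charge add algebraically: V = Σ kqᵢ/rᵢ.
Distances from the field point to each charge: r₁ = 2.08 m, r₂ = 0.748 m, r₃ = 1.87 m.
V = k[(2.17×10⁻⁹)/(2.08) + (9.38×10⁻⁹)/(0.748) + (-7.34×10⁻⁹)/(1.87)] = 86.9 V.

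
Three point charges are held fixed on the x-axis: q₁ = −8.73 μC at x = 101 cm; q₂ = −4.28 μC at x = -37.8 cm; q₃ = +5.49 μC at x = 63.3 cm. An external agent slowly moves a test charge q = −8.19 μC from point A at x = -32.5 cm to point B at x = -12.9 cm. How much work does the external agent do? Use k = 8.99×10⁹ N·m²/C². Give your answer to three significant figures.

-4.71 J

For quasistatic motion the external work equals the change in potential energy: W_ext = qΔV = q(V_B − V_A).
At A: distances to the source charges are 1.33 m, 0.0530 m, 0.958 m; V_A = Σ kqᵢ/rᵢ = -7.33×10⁵ V.
At B: distances to the source charges are 1.14 m, 0.249 m, 0.762 m; V_B = Σ kqᵢ/rᵢ = -1.59×10⁵ V.
ΔV = V_B − V_A = 5.75×10⁵ V.
W_ext = qΔV = (-8.19×10⁻⁶ C)(5.75×10⁵ V) = -4.71 J.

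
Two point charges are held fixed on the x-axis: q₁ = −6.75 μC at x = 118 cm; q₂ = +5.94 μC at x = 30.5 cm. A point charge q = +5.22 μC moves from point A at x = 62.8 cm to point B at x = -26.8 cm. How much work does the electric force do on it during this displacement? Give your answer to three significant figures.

The work done by the electric force is W_field = −ΔU = −q(V_B − V_A) = q(V_A − V_B).
At A: distances to the source charges are 0.552 m, 0.323 m; V_A = Σ kqᵢ/rᵢ = 5.54×10⁴ V.
At B: distances to the source charges are 1.45 m, 0.573 m; V_B = Σ kqᵢ/rᵢ = 5.13×10⁴ V.
ΔV = V_B − V_A = -4110 V.
W_field = −qΔV = −(5.22×10⁻⁶ C)(-4110 V) = 0.0214 J.

0.0214 J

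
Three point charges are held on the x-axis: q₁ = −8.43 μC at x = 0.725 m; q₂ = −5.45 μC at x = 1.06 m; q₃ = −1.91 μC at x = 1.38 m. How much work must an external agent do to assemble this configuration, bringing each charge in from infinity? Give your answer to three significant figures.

The work to assemble the configuration equals its total potential energy, U = Σ kqᵢqⱼ/rᵢⱼ over all pairs.
Pair separations: r₁₂ = 0.335 m, r₁₃ = 0.655 m, r₂₃ = 0.320 m.
U = (1.23) + (0.221) + (0.292) = 1.75 J.

1.75 J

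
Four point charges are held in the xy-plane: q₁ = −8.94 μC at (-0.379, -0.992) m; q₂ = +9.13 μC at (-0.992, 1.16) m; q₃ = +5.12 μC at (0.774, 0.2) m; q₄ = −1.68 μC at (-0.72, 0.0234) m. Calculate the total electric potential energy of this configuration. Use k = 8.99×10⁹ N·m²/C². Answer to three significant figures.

-0.410 J

The assembly work is the sum of pairwise potential energies, U = Σ_{i<j} kqᵢqⱼ/rᵢⱼ.
Pair separations: r₁₂ = 2.24 m, r₁₃ = 1.66 m, r₁₄ = 1.07 m, r₂₃ = 2.01 m, r₂₄ = 1.17 m, r₃₄ = 1.50 m.
Summing all 6 pair terms gives U = -0.410 J.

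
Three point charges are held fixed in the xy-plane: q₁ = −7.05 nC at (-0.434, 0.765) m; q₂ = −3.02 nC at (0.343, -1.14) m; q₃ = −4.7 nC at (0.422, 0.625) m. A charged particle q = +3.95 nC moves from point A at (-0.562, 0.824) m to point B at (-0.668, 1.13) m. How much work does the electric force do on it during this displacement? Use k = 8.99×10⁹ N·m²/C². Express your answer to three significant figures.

-1.23×10⁻⁶ J

The work done by the electric force is W_field = −ΔU = −q(V_B − V_A) = q(V_A − V_B).
At A: distances to the source charges are 0.141 m, 2.16 m, 1.00 m; V_A = Σ kqᵢ/rᵢ = -504 V.
At B: distances to the source charges are 0.434 m, 2.48 m, 1.20 m; V_B = Σ kqᵢ/rᵢ = -192 V.
ΔV = V_B − V_A = 312 V.
W_field = −qΔV = −(3.95×10⁻⁹ C)(312 V) = -1.23×10⁻⁶ J.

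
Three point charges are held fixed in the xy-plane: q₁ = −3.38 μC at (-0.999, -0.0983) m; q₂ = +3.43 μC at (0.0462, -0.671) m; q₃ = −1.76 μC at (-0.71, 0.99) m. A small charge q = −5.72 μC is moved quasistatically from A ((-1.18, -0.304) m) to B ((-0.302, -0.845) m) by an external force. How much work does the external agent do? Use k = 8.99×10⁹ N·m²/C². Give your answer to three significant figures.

-0.797 J

For quasistatic motion the external work equals the change in potential energy: W_ext = qΔV = q(V_B − V_A).
At A: distances to the source charges are 0.274 m, 1.28 m, 1.38 m; V_A = Σ kqᵢ/rᵢ = -9.83×10⁴ V.
At B: distances to the source charges are 1.02 m, 0.389 m, 1.88 m; V_B = Σ kqᵢ/rᵢ = 4.11×10⁴ V.
ΔV = V_B − V_A = 1.39×10⁵ V.
W_ext = qΔV = (-5.72×10⁻⁶ C)(1.39×10⁵ V) = -0.797 J.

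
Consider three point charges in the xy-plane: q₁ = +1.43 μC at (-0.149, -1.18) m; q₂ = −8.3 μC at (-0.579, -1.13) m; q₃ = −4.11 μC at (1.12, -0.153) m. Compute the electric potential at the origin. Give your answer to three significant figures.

-8.06×10⁴ V

The total potential is the scalar sum of each charge's contribution, V = Σ kqᵢ/rᵢ.
Distances from the field point to each charge: r₁ = 1.19 m, r₂ = 1.27 m, r₃ = 1.13 m.
V = k[(1.43×10⁻⁶)/(1.19) + (-8.30×10⁻⁶)/(1.27) + (-4.11×10⁻⁶)/(1.13)] = -8.06×10⁴ V.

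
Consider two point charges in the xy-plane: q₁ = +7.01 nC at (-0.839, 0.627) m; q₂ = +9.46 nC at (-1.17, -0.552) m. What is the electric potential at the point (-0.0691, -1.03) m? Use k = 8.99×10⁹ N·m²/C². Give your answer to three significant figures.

The total potential is the scalar sum of each charge's contribution, V = Σ kqᵢ/rᵢ.
Distances from the field point to each charge: r₁ = 1.83 m, r₂ = 1.20 m.
V = k[(7.01×10⁻⁹)/(1.83) + (9.46×10⁻⁹)/(1.20)] = 105 V.

105 V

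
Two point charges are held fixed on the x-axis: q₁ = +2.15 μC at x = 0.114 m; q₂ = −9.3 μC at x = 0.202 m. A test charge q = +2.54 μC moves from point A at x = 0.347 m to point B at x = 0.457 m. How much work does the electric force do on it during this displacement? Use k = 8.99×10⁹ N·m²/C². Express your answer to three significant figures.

The work done by the electric force is W_field = −ΔU = −q(V_B − V_A) = q(V_A − V_B).
At A: distances to the source charges are 0.233 m, 0.145 m; V_A = Σ kqᵢ/rᵢ = -4.94×10⁵ V.
At B: distances to the source charges are 0.343 m, 0.255 m; V_B = Σ kqᵢ/rᵢ = -2.72×10⁵ V.
ΔV = V_B − V_A = 2.22×10⁵ V.
W_field = −qΔV = −(2.54×10⁻⁶ C)(2.22×10⁵ V) = -0.564 J.

-0.564 J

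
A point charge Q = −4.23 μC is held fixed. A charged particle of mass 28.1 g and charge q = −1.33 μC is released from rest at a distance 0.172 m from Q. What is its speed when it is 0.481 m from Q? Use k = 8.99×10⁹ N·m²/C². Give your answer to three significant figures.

Only the electrostatic force acts, so mechanical energy is conserved: ½mv² = U₁ − U₂ = kQq(1/r₁ − 1/r₂).
U₁ − U₂ = (8.99×10⁹ N·m²/C²)(-4.23×10⁻⁶ C)(-1.33×10⁻⁶ C)(1/0.172 − 1/0.481) = 0.189 J.
v = √(2·0.189/0.0281) = 3.67 m/s.

3.67 m/s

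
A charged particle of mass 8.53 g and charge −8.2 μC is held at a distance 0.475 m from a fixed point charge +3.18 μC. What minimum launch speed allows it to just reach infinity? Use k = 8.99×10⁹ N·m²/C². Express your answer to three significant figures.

To just escape, total mechanical energy must reach zero at infinity: ½mv²_min + U = 0, so ½mv²_min = −U = |kQq|/r.
|U| = |kQq|/r = (8.99×10⁹ N·m²/C²)(3.18×10⁻⁶)(8.20×10⁻⁶)/(0.475) = 0.494 J.
v_min = √(2|U|/m) = √(2·0.494/8.53×10⁻³) = 10.8 m/s.

10.8 m/s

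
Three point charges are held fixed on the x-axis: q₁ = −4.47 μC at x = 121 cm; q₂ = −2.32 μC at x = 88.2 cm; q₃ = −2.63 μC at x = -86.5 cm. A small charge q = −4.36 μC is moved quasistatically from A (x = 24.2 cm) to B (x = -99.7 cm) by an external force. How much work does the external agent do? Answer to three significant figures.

0.493 J

For quasistatic motion the external work equals the change in potential energy: W_ext = qΔV = q(V_B − V_A).
At A: distances to the source charges are 0.968 m, 0.640 m, 1.11 m; V_A = Σ kqᵢ/rᵢ = -9.55×10⁴ V.
At B: distances to the source charges are 2.21 m, 1.88 m, 0.132 m; V_B = Σ kqᵢ/rᵢ = -2.08×10⁵ V.
ΔV = V_B − V_A = -1.13×10⁵ V.
W_ext = qΔV = (-4.36×10⁻⁶ C)(-1.13×10⁵ V) = 0.493 J.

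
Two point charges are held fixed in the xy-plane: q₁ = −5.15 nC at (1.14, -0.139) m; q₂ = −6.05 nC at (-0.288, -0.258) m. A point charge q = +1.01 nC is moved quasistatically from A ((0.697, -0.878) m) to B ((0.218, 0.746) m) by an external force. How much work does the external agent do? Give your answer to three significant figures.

1.60×10⁻⁸ J

For quasistatic motion the external work equals the change in potential energy: W_ext = qΔV = q(V_B − V_A).
At A: distances to the source charges are 0.862 m, 1.16 m; V_A = Σ kqᵢ/rᵢ = -100 V.
At B: distances to the source charges are 1.28 m, 1.12 m; V_B = Σ kqᵢ/rᵢ = -84.6 V.
ΔV = V_B − V_A = 15.9 V.
W_ext = qΔV = (1.01×10⁻⁹ C)(15.9 V) = 1.60×10⁻⁸ J.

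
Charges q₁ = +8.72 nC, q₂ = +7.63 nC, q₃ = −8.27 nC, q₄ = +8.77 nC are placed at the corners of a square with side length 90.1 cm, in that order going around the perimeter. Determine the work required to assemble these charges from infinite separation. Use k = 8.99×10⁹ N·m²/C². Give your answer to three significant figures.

3.70×10⁻⁸ J

The work to assemble the configuration equals its total potential energy, U = Σ kqᵢqⱼ/rᵢⱼ over all pairs.
The four side pairs have separation 0.901 m and the two diagonal pairs 1.27 m.
Summing all 6 pair terms gives U = 3.70×10⁻⁸ J.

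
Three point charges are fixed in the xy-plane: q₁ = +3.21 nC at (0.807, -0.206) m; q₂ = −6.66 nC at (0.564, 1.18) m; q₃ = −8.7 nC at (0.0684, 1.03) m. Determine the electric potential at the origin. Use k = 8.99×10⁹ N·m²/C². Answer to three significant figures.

Electric potential is a scalar, so the contributions from each charge add algebraically: V = Σ kqᵢ/rᵢ.
Distances from the field point to each charge: r₁ = 0.833 m, r₂ = 1.31 m, r₃ = 1.03 m.
V = k[(3.21×10⁻⁹)/(0.833) + (-6.66×10⁻⁹)/(1.31) + (-8.70×10⁻⁹)/(1.03)] = -86.9 V.

-86.9 V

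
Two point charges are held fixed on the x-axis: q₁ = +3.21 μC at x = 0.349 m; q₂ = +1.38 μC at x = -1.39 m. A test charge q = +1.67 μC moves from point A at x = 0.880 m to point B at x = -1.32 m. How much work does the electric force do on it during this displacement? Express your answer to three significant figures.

The work done by the electric force is W_field = −ΔU = −q(V_B − V_A) = q(V_A − V_B).
At A: distances to the source charges are 0.531 m, 2.27 m; V_A = Σ kqᵢ/rᵢ = 5.98×10⁴ V.
At B: distances to the source charges are 1.67 m, 0.0700 m; V_B = Σ kqᵢ/rᵢ = 1.95×10⁵ V.
ΔV = V_B − V_A = 1.35×10⁵ V.
W_field = −qΔV = −(1.67×10⁻⁶ C)(1.35×10⁵ V) = -0.225 J.

-0.225 J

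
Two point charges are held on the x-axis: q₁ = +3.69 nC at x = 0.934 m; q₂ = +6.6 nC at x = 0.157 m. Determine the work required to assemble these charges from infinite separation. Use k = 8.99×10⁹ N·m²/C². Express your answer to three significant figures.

2.82×10⁻⁷ J

The assembly work is the sum of pairwise potential energies, U = Σ_{i<j} kqᵢqⱼ/rᵢⱼ.
Pair separations: r₁₂ = 0.777 m.
U = (2.82×10⁻⁷) = 2.82×10⁻⁷ J.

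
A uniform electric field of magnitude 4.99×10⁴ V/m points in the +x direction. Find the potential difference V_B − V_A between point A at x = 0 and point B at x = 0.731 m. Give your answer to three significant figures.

In a uniform field, potential decreases in the direction of E: V_B − V_A = −E·Δx.
V_B − V_A = −(4.99×10⁴ V/m)(0.731 m) = -3.65×10⁴ V.

-3.65×10⁴ V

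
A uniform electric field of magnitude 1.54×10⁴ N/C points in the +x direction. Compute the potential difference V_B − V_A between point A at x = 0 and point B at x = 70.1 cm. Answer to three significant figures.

In a uniform field, potential decreases in the direction of E: V_B − V_A = −E·Δx.
V_B − V_A = −(1.54×10⁴ V/m)(0.701 m) = -1.08×10⁴ V.

-1.08×10⁴ V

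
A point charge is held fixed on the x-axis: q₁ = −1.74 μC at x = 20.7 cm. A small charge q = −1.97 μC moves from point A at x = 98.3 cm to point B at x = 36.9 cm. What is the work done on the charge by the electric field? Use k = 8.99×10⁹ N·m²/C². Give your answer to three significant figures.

The work done by the electric force is W_field = −ΔU = −q(V_B − V_A) = q(V_A − V_B).
At A: distance to the source charge is 0.776 m; V_A = kq₁/r = -2.02×10⁴ V.
At B: distance to the source charge is 0.162 m; V_B = kq₁/r = -9.66×10⁴ V.
ΔV = V_B − V_A = -7.64×10⁴ V.
W_field = −qΔV = −(-1.97×10⁻⁶ C)(-7.64×10⁴ V) = -0.151 J.

-0.151 J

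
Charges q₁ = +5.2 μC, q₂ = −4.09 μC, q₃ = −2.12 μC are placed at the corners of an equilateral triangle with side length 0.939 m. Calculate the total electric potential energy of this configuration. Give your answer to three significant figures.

The work to assemble the configuration equals its total potential energy, U = Σ kqᵢqⱼ/rᵢⱼ over all pairs.
All three pair separations equal the side length, 0.939 m.
U = (-0.204) + (-0.106) + (0.0830) = -0.226 J.

-0.226 J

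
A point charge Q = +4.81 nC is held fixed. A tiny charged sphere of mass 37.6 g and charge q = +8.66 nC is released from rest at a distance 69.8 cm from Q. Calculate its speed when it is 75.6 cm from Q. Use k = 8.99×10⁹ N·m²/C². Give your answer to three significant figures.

1.48×10⁻³ m/s

Only the electrostatic force acts, so mechanical energy is conserved: ½mv² = U₁ − U₂ = kQq(1/r₁ − 1/r₂).
U₁ − U₂ = (8.99×10⁹ N·m²/C²)(4.81×10⁻⁹ C)(8.66×10⁻⁹ C)(1/0.698 − 1/0.756) = 4.12×10⁻⁸ J.
v = √(2·4.12×10⁻⁸/0.0376) = 1.48×10⁻³ m/s.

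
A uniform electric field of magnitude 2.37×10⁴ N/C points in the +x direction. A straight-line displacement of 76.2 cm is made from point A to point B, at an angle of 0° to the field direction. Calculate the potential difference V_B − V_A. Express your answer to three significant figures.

-1.81×10⁴ V

Only the component of displacement along E changes the potential: ΔV = −E·d·cosθ.
ΔV = −(2.37×10⁴ V/m)(0.762 m)cos0° = -1.81×10⁴ V.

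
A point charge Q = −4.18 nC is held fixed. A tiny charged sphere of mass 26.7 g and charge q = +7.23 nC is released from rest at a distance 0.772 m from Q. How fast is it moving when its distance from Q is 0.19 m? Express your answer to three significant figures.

Only the electrostatic force acts, so mechanical energy is conserved: ½mv² = U₁ − U₂ = kQq(1/r₁ − 1/r₂).
U₁ − U₂ = (8.99×10⁹ N·m²/C²)(-4.18×10⁻⁹ C)(7.23×10⁻⁹ C)(1/0.772 − 1/0.190) = 1.08×10⁻⁶ J.
v = √(2·1.08×10⁻⁶/0.0267) = 8.99×10⁻³ m/s.

8.99×10⁻³ m/s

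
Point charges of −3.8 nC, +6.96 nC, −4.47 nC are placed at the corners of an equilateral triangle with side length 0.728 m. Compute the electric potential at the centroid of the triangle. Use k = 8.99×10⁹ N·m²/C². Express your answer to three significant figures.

-28.0 V

Electric potential is a scalar, so the contributions from each charge add algebraically: V = Σ kqᵢ/rᵢ.
The distance from each vertex to the centroid is a/√3 = 0.420 m.
V = k[(-3.80×10⁻⁹)/(0.420) + (6.96×10⁻⁹)/(0.420) + (-4.47×10⁻⁹)/(0.420)] = -28.0 V.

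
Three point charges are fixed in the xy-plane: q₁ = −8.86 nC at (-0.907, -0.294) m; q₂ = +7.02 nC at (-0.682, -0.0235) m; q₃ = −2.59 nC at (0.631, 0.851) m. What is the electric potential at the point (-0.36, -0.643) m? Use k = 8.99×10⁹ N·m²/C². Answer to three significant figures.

Electric potential is a scalar, so the contributions from each charge add algebraically: V = Σ kqᵢ/rᵢ.
Distances from the field point to each charge: r₁ = 0.649 m, r₂ = 0.698 m, r₃ = 1.79 m.
V = k[(-8.86×10⁻⁹)/(0.649) + (7.02×10⁻⁹)/(0.698) + (-2.59×10⁻⁹)/(1.79)] = -45.4 V.

-45.4 V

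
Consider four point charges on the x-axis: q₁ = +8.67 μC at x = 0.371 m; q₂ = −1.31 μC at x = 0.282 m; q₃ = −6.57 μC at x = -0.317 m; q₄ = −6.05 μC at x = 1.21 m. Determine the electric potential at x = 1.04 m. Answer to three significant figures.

Electric potential is a scalar, so the contributions from each charge add algebraically: V = Σ kqᵢ/rᵢ.
Distances from the field point to each charge: r₁ = 0.669 m, r₂ = 0.758 m, r₃ = 1.36 m, r₄ = 0.170 m.
V = k[(8.67×10⁻⁶)/(0.669) + (-1.31×10⁻⁶)/(0.758) + (-6.57×10⁻⁶)/(1.36) + (-6.05×10⁻⁶)/(0.170)] = -2.62×10⁵ V.

-2.62×10⁵ V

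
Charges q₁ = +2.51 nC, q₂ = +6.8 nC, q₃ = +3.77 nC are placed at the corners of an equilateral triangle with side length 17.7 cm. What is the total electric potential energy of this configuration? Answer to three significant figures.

The work to assemble the configuration equals its total potential energy, U = Σ kqᵢqⱼ/rᵢⱼ over all pairs.
All three pair separations equal the side length, 0.177 m.
U = (8.67×10⁻⁷) + (4.81×10⁻⁷) + (1.30×10⁻⁶) = 2.65×10⁻⁶ J.

2.65×10⁻⁶ J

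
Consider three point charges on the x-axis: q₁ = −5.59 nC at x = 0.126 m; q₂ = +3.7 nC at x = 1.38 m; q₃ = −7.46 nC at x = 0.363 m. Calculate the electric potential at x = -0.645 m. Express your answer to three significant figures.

-115 V

Electric potential is a scalar, so the contributions from each charge add algebraically: V = Σ kqᵢ/rᵢ.
Distances from the field point to each charge: r₁ = 0.771 m, r₂ = 2.02 m, r₃ = 1.01 m.
V = k[(-5.59×10⁻⁹)/(0.771) + (3.70×10⁻⁹)/(2.02) + (-7.46×10⁻⁹)/(1.01)] = -115 V.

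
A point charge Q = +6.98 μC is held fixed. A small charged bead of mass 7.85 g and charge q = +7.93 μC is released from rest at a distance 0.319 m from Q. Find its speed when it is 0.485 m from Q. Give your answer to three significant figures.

11.7 m/s

Only the electrostatic force acts, so mechanical energy is conserved: ½mv² = U₁ − U₂ = kQq(1/r₁ − 1/r₂).
U₁ − U₂ = (8.99×10⁹ N·m²/C²)(6.98×10⁻⁶ C)(7.93×10⁻⁶ C)(1/0.319 − 1/0.485) = 0.534 J.
v = √(2·0.534/7.85×10⁻³) = 11.7 m/s.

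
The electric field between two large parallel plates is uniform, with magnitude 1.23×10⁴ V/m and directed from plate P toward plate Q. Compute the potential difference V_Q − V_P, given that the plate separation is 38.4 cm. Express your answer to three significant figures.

In a uniform field, potential decreases in the direction of E: ΔV = −E·d for a displacement d parallel to E.
Going from P to Q is a displacement of 38.4 cm along the field, so V_Q − V_P = −Ed = -4720 V.

-4720 V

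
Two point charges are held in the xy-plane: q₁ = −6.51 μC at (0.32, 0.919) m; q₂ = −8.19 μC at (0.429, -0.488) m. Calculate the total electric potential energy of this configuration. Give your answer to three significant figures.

The work to assemble the configuration equals its total potential energy, U = Σ kqᵢqⱼ/rᵢⱼ over all pairs.
Pair separations: r₁₂ = 1.41 m.
U = (0.340) = 0.340 J.

0.340 J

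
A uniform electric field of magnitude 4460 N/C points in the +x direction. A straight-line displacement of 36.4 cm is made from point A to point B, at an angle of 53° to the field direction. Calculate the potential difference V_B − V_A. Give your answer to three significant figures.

-977 V

Only the component of displacement along E changes the potential: ΔV = −E·d·cosθ.
ΔV = −(4460 V/m)(0.364 m)cos53° = -977 V.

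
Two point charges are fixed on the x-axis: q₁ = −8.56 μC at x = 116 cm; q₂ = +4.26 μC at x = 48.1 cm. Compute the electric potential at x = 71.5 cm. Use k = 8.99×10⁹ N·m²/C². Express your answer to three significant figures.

-9270 V

The total potential is the scalar sum of each charge's contribution, V = Σ kqᵢ/rᵢ.
Distances from the field point to each charge: r₁ = 0.445 m, r₂ = 0.234 m.
V = k[(-8.56×10⁻⁶)/(0.445) + (4.26×10⁻⁶)/(0.234)] = -9270 V.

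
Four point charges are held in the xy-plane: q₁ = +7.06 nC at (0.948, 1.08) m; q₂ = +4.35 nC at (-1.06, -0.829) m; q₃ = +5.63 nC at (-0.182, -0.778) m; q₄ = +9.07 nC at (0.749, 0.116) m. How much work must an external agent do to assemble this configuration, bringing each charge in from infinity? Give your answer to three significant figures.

1.63×10⁻⁶ J

The work to assemble the configuration equals its total potential energy, U = Σ kqᵢqⱼ/rᵢⱼ over all pairs.
Pair separations: r₁₂ = 2.77 m, r₁₃ = 2.17 m, r₁₄ = 0.984 m, r₂₃ = 0.879 m, r₂₄ = 2.04 m, r₃₄ = 1.29 m.
Summing all 6 pair terms gives U = 1.63×10⁻⁶ J.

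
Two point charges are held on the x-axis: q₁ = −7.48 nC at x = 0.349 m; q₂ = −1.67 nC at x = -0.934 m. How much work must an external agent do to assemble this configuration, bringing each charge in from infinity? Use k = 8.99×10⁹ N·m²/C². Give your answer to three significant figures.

The assembly work is the sum of pairwise potential energies, U = Σ_{i<j} kqᵢqⱼ/rᵢⱼ.
Pair separations: r₁₂ = 1.28 m.
U = (8.75×10⁻⁸) = 8.75×10⁻⁸ J.

8.75×10⁻⁸ J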